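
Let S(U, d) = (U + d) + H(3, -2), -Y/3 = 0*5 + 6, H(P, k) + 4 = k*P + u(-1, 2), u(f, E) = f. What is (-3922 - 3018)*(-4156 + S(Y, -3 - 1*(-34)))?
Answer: 28828760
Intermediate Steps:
H(P, k) = -5 + P*k (H(P, k) = -4 + (k*P - 1) = -4 + (P*k - 1) = -4 + (-1 + P*k) = -5 + P*k)
Y = -18 (Y = -3*(0*5 + 6) = -3*(0 + 6) = -3*6 = -18)
S(U, d) = -11 + U + d (S(U, d) = (U + d) + (-5 + 3*(-2)) = (U + d) + (-5 - 6) = (U + d) - 11 = -11 + U + d)
(-3922 - 3018)*(-4156 + S(Y, -3 - 1*(-34))) = (-3922 - 3018)*(-4156 + (-11 - 18 + (-3 - 1*(-34)))) = -6940*(-4156 + (-11 - 18 + (-3 + 34))) = -6940*(-4156 + (-11 - 18 + 31)) = -6940*(-4156 + 2) = -6940*(-4154) = 28828760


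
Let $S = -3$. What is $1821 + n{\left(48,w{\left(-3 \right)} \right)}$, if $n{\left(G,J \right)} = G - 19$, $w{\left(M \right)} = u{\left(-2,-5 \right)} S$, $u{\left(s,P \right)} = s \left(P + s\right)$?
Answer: $1850$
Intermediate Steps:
$w{\left(M \right)} = -42$ ($w{\left(M \right)} = - 2 \left(-5 - 2\right) \left(-3\right) = \left(-2\right) \left(-7\right) \left(-3\right) = 14 \left(-3\right) = -42$)
$n{\left(G,J \right)} = -19 + G$
$1821 + n{\left(48,w{\left(-3 \right)} \right)} = 1821 + \left(-19 + 48\right) = 1821 + 29 = 1850$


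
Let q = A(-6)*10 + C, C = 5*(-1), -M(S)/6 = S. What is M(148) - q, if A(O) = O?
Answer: -823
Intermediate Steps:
M(S) = -6*S
C = -5
q = -65 (q = -6*10 - 5 = -60 - 5 = -65)
M(148) - q = -6*148 - 1*(-65) = -888 + 65 = -823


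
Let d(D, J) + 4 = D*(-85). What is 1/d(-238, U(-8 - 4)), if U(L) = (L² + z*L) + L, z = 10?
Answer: 1/20226 ≈ 4.9441e-5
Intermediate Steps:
U(L) = L² + 11*L (U(L) = (L² + 10*L) + L = L² + 11*L)
d(D, J) = -4 - 85*D (d(D, J) = -4 + D*(-85) = -4 - 85*D)
1/d(-238, U(-8 - 4)) = 1/(-4 - 85*(-238)) = 1/(-4 + 20230) = 1/20226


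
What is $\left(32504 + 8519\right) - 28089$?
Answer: $12934$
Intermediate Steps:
$\left(32504 + 8519\right) - 28089 = 41023 - 28089 = 12934$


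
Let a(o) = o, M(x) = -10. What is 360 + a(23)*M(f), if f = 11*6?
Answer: 130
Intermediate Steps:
f = 66
360 + a(23)*M(f) = 360 + 23*(-10) = 360 - 230 = 130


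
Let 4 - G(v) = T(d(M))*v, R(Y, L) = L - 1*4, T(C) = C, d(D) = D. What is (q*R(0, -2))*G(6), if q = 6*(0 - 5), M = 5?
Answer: -4680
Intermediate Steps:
R(Y, L) = -4 + L (R(Y, L) = L - 4 = -4 + L)
q = -30 (q = 6*(-5) = -30)
G(v) = 4 - 5*v
(q*R(0, -2))*G(6) = (-30*(-4 - 2))*(4 - 5*6) = (-30*(-6))*(4 - 30) = 180*(-26) = -4680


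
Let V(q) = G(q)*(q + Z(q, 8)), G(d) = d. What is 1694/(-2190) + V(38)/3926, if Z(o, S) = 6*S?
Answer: 126569/2149485 ≈ 0.058883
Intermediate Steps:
V(q) = q*(48 + q) (V(q) = q*(q + 6*8) = q*(q + 48) = q*(48 + q))
1694/(-2190) + V(38)/3926 = 1694/(-2190) + (38*(48 + 38))/3926 = 1694*(-1/2190) + (38*86)*(1/3926) = -847/1095 + 3268*(1/3926) = -847/1095 + 1634/1963 = 126569/2149485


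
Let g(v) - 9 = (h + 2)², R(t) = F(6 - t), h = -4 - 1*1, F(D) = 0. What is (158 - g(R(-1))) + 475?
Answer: 615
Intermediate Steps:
h = -5 (h = -4 - 1 = -5)
R(t) = 0
g(v) = 18 (g(v) = 9 + (-5 + 2)² = 9 + (-3)² = 9 + 9 = 18)
(158 - g(R(-1))) + 475 = (158 - 1*18) + 475 = (158 - 18) + 475 = 140 + 475 = 615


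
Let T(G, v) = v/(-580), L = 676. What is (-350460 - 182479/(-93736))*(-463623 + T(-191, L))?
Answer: 276049230589426228/1698965 ≈ 1.6248e+11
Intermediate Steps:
T(G, v) = -v/580 (T(G, v) = v*(-1/580) = -v/580)
(-350460 - 182479/(-93736))*(-463623 + T(-191, L)) = (-350460 - 182479/(-93736))*(-463623 - 1/580*676) = (-350460 - 182479*(-1/93736))*(-463623 - 169/145) = (-350460 + 182479/93736)*(-67225504/145) = -32850536081/93736*(-67225504/145) = 276049230589426228/1698965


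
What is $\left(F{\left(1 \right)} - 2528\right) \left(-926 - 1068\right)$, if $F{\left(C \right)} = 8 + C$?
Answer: $5022886$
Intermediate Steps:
$\left(F{\left(1 \right)} - 2528\right) \left(-926 - 1068\right) = \left(\left(8 + 1\right) - 2528\right) \left(-926 - 1068\right) = \left(9 - 2528\right) \left(-1994\right) = \left(-2519\right) \left(-1994\right) = 5022886$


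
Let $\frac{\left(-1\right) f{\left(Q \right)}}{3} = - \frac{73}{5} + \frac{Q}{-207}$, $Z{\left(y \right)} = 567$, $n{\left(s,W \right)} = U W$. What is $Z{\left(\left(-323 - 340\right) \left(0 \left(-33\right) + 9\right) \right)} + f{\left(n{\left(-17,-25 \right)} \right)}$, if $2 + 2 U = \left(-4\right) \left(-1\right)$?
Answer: $\frac{210601}{345} \approx 610.44$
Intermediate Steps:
$U = 1$ ($U = -1 + \frac{\left(-4\right) \left(-1\right)}{2} = -1 + \frac{1}{2} \cdot 4 = -1 + 2 = 1$)
$n{\left(s,W \right)} = W$ ($n{\left(s,W \right)} = 1 W = W$)
$f{\left(Q \right)} = \frac{219}{5} + \frac{Q}{69}$ ($f{\left(Q \right)} = - 3 \left(- \frac{73}{5} + \frac{Q}{-207}\right) = - 3 \left(\left(-73\right) \frac{1}{5} + Q \left(- \frac{1}{207}\right)\right) = - 3 \left(- \frac{73}{5} - \frac{Q}{207}\right) = \frac{219}{5} + \frac{Q}{69}$)
$Z{\left(\left(-323 - 340\right) \left(0 \left(-33\right) + 9\right) \right)} + f{\left(n{\left(-17,-25 \right)} \right)} = 567 + \left(\frac{219}{5} + \frac{1}{69} \left(-25\right)\right) = 567 + \left(\frac{219}{5} - \frac{25}{69}\right) = 567 + \frac{14986}{345} = \frac{210601}{345}$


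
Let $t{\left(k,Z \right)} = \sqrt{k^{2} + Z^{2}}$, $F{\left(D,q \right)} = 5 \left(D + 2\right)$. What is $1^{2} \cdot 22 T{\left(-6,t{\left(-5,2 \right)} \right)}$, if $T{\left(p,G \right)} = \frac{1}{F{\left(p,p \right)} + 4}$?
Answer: $- \frac{11}{8} \approx -1.375$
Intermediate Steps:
$F{\left(D,q \right)} = 10 + 5 D$ ($F{\left(D,q \right)} = 5 \left(2 + D\right) = 10 + 5 D$)
$t{\left(k,Z \right)} = \sqrt{Z^{2} + k^{2}}$
$T{\left(p,G \right)} = \frac{1}{14 + 5 p}$ ($T{\left(p,G \right)} = \frac{1}{\left(10 + 5 p\right) + 4} = \frac{1}{14 + 5 p}$)
$1^{2} \cdot 22 T{\left(-6,t{\left(-5,2 \right)} \right)} = \frac{1^{2} \cdot 22}{14 + 5 \left(-6\right)} = \frac{1 \cdot 22}{14 - 30} = \frac{22}{-16} = 22 \left(- \frac{1}{16}\right) = - \frac{11}{8}$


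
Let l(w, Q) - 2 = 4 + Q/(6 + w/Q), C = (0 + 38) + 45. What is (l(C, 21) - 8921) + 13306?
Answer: 918160/209 ≈ 4393.1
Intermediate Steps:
C = 83 (C = 38 + 45 = 83)
l(w, Q) = 6 + Q/(6 + w/Q) (l(w, Q) = 2 + (4 + Q/(6 + w/Q)) = 6 + Q/(6 + w/Q))
(l(C, 21) - 8921) + 13306 = ((21² + 6*83 + 36*21)/(83 + 6*21) - 8921) + 13306 = ((441 + 498 + 756)/(83 + 126) - 8921) + 13306 = (1695/209 - 8921) + 13306 = -1862794/209 + 13306 = 918160/209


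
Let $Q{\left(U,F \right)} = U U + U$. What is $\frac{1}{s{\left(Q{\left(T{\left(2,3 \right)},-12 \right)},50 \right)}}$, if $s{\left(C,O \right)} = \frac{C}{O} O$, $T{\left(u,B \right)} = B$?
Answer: $\frac{1}{12} \approx 0.083333$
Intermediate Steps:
$Q{\left(U,F \right)} = U + U^{2}$ ($Q{\left(U,F \right)} = U^{2} + U = U + U^{2}$)
$s{\left(C,O \right)} = C$
$\frac{1}{s{\left(Q{\left(T{\left(2,3 \right)},-12 \right)},50 \right)}} = \frac{1}{3 \left(1 + 3\right)} = \frac{1}{3 \cdot 4} = \frac{1}{12}$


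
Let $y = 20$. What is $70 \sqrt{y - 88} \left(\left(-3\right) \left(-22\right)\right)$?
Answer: $9240 i \sqrt{17} \approx 38098.0 i$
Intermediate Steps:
$70 \sqrt{y - 88} \left(\left(-3\right) \left(-22\right)\right) = 70 \sqrt{20 - 88} \left(\left(-3\right) \left(-22\right)\right) = 70 \sqrt{-68} \cdot 66 = 70 \cdot 2 i \sqrt{17} \cdot 66 = 140 i \sqrt{17} \cdot 66 = 9240 i \sqrt{17}$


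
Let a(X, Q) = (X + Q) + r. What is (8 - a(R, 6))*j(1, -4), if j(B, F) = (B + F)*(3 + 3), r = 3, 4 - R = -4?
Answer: 162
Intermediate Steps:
R = 8 (R = 4 - 1*(-4) = 4 + 4 = 8)
a(X, Q) = 3 + Q + X (a(X, Q) = (X + Q) + 3 = (Q + X) + 3 = 3 + Q + X)
j(B, F) = 6*B + 6*F (j(B, F) = (B + F)*6 = 6*B + 6*F)
(8 - a(R, 6))*j(1, -4) = (8 - (3 + 6 + 8))*(6*1 + 6*(-4)) = (8 - 1*17)*(6 - 24) = (8 - 17)*(-18) = -9*(-18) = 162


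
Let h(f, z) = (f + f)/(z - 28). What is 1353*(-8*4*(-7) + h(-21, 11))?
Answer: 5209050/17 ≈ 3.0641e+5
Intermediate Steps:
h(f, z) = 2*f/(-28 + z) (h(f, z) = (2*f)/(-28 + z) = 2*f/(-28 + z))
1353*(-8*4*(-7) + h(-21, 11)) = 1353*(-8*4*(-7) + 2*(-21)/(-28 + 11)) = 1353*(-32*(-7) + 2*(-21)/(-17)) = 1353*(224 + 2*(-21)*(-1/17)) = 1353*(224 + 42/17) = 1353*(3850/17) = 5209050/17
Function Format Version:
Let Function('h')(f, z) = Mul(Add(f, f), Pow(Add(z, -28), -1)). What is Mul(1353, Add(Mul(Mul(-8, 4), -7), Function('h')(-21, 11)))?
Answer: Rational(5209050, 17) ≈ 3.0641e+5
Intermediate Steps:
Function('h')(f, z) = Mul(2, f, Pow(Add(-28, z), -1)) (Function('h')(f, z) = Mul(Mul(2, f), Pow(Add(-28, z), -1)) = Mul(2, f, Pow(Add(-28, z), -1)))
Mul(1353, Add(Mul(Mul(-8, 4), -7), Function('h')(-21, 11))) = Mul(1353, Add(Mul(Mul(-8, 4), -7), Mul(2, -21, Pow(Add(-28, 11), -1)))) = Mul(1353, Add(Mul(-32, -7), Mul(2, -21, Pow(-17, -1)))) = Mul(1353, Add(224, Mul(2, -21, Rational(-1, 17)))) = Mul(1353, Add(224, Rational(42, 17))) = Mul(1353, Rational(3850, 17)) = Rational(5209050, 17)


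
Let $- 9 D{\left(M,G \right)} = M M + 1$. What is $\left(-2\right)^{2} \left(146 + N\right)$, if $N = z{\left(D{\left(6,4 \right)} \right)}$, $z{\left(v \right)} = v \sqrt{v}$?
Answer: $584 - \frac{148 i \sqrt{37}}{27} \approx 584.0 - 33.343 i$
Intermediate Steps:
$D{\left(M,G \right)} = - \frac{1}{9} - \frac{M^{2}}{9}$ ($D{\left(M,G \right)} = - \frac{M M + 1}{9} = - \frac{M^{2} + 1}{9} = - \frac{1 + M^{2}}{9} = - \frac{1}{9} - \frac{M^{2}}{9}$)
$z{\left(v \right)} = v^{\frac{3}{2}}$
$N = - \frac{37 i \sqrt{37}}{27}$ ($N = \left(- \frac{1}{9} - \frac{6^{2}}{9}\right)^{\frac{3}{2}} = \left(- \frac{1}{9} - 4\right)^{\frac{3}{2}} = \left(- \frac{37}{9}\right)^{\frac{3}{2}} = - \frac{37 i \sqrt{37}}{27} \approx - 8.3356 i$)
$\left(-2\right)^{2} \left(146 + N\right) = \left(-2\right)^{2} \left(146 - \frac{37 i \sqrt{37}}{27}\right) = 4 \left(146 - \frac{37 i \sqrt{37}}{27}\right) = 584 - \frac{148 i \sqrt{37}}{27}$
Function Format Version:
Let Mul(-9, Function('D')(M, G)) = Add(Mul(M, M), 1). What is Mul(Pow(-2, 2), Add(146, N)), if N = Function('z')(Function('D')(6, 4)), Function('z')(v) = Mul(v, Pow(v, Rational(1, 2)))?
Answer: Add(584, Mul(Rational(-148, 27), I, Pow(37, Rational(1, 2)))) ≈ Add(584.00, Mul(-33.343, I))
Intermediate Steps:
Function('D')(M, G) = Add(Rational(-1, 9), Mul(Rational(-1, 9), Pow(M, 2))) (Function('D')(M, G) = Mul(Rational(-1, 9), Add(Mul(M, M), 1)) = Mul(Rational(-1, 9), Add(Pow(M, 2), 1)) = Mul(Rational(-1, 9), Add(1, Pow(M, 2))) = Add(Rational(-1, 9), Mul(Rational(-1, 9), Pow(M, 2))))
Function('z')(v) = Pow(v, Rational(3, 2))
N = Mul(Rational(-37, 27), I, Pow(37, Rational(1, 2))) (N = Pow(Add(Rational(-1, 9), Mul(Rational(-1, 9), Pow(6, 2))), Rational(3, 2)) = Pow(Add(Rational(-1, 9), Mul(Rational(-1, 9), 36)), Rational(3, 2)) = Pow(Add(Rational(-1, 9), -4), Rational(3, 2)) = Pow(Rational(-37, 9), Rational(3, 2)) = Mul(Rational(-37, 27), I, Pow(37, Rational(1, 2))) ≈ Mul(-8.3356, I))
Mul(Pow(-2, 2), Add(146, N)) = Mul(Pow(-2, 2), Add(146, Mul(Rational(-37, 27), I, Pow(37, Rational(1, 2))))) = Mul(4, Add(146, Mul(Rational(-37, 27), I, Pow(37, Rational(1, 2))))) = Add(584, Mul(Rational(-148, 27), I, Pow(37, Rational(1, 2))))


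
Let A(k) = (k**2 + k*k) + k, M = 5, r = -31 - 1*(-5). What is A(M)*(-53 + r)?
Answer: -4345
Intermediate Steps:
r = -26 (r = -31 + 5 = -26)
A(k) = k + 2*k**2 (A(k) = (k**2 + k**2) + k = 2*k**2 + k = k + 2*k**2)
A(M)*(-53 + r) = (5*(1 + 2*5))*(-53 - 26) = (5*(1 + 10))*(-79) = (5*11)*(-79) = 55*(-79) = -4345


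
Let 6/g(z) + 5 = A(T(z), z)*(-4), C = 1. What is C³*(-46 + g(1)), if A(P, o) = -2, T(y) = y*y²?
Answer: -44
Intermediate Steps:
T(y) = y³
g(z) = 2 (g(z) = 6/(-5 - 2*(-4)) = 6/(-5 + 8) = 6/3 = 6*(⅓) = 2)
C³*(-46 + g(1)) = 1³*(-46 + 2) = 1*(-44) = -44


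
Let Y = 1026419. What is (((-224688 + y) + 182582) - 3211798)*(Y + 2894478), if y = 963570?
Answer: -8980163709598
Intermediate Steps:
(((-224688 + y) + 182582) - 3211798)*(Y + 2894478) = (((-224688 + 963570) + 182582) - 3211798)*(1026419 + 2894478) = ((738882 + 182582) - 3211798)*3920897 = (921464 - 3211798)*3920897 = -2290334*3920897 = -8980163709598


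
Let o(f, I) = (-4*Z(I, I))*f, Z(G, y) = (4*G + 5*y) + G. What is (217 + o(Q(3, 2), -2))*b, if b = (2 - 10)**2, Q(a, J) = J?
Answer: 24128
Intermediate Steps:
Z(G, y) = 5*G + 5*y
o(f, I) = -40*I*f (o(f, I) = (-4*(5*I + 5*I))*f = (-40*I)*f = -40*I*f)
b = 64 (b = (-8)**2 = 64)
(217 + o(Q(3, 2), -2))*b = (217 - 40*(-2)*2)*64 = (217 + 160)*64 = 377*64 = 24128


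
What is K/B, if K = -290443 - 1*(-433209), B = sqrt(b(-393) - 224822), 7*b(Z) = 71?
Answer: -142766*I*sqrt(11015781)/1573683 ≈ -301.1*I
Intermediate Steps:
b(Z) = 71/7 (b(Z) = (1/7)*71 = 71/7)
B = I*sqrt(11015781)/7 (B = sqrt(71/7 - 224822) = sqrt(-1573683/7) = I*sqrt(11015781)/7 ≈ 474.14*I)
K = 142766 (K = -290443 + 433209 = 142766)
K/B = 142766/((I*sqrt(11015781)/7)) = 142766*(-I*sqrt(11015781)/1573683) = -142766*I*sqrt(11015781)/1573683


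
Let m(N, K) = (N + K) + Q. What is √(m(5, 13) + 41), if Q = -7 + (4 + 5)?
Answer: √61 ≈ 7.8102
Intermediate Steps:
Q = 2 (Q = -7 + 9 = 2)
m(N, K) = 2 + K + N (m(N, K) = (N + K) + 2 = (K + N) + 2 = 2 + K + N)
√(m(5, 13) + 41) = √((2 + 13 + 5) + 41) = √(20 + 41) = √61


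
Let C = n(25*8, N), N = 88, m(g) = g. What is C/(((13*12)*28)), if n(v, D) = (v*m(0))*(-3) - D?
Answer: -11/546 ≈ -0.020147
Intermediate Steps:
n(v, D) = -D (n(v, D) = (v*0)*(-3) - D = 0*(-3) - D = 0 - D = -D)
C = -88 (C = -1*88 = -88)
C/(((13*12)*28)) = -88/((13*12)*28) = -88/(156*28) = -88/4368 = -88*1/4368 = -11/546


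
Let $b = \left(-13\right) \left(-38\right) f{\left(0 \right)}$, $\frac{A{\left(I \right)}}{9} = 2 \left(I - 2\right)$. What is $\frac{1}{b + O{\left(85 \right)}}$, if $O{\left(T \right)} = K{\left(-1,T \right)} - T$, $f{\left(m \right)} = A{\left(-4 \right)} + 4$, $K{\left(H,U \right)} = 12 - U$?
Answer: $- \frac{1}{51534} \approx -1.9405 \cdot 10^{-5}$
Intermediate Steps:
$A{\left(I \right)} = -36 + 18 I$ ($A{\left(I \right)} = 9 \cdot 2 \left(I - 2\right) = 9 \cdot 2 \left(-2 + I\right) = 9 \left(-4 + 2 I\right) = -36 + 18 I$)
$f{\left(m \right)} = -104$ ($f{\left(m \right)} = \left(-36 + 18 \left(-4\right)\right) + 4 = \left(-36 - 72\right) + 4 = -108 + 4 = -104$)
$O{\left(T \right)} = 12 - 2 T$ ($O{\left(T \right)} = \left(12 - T\right) - T = 12 - 2 T$)
$b = -51376$ ($b = \left(-13\right) \left(-38\right) \left(-104\right) = 494 \left(-104\right) = -51376$)
$\frac{1}{b + O{\left(85 \right)}} = \frac{1}{-51376 + \left(12 - 170\right)} = \frac{1}{-51376 - 158} = \frac{1}{-51534} = - \frac{1}{51534}$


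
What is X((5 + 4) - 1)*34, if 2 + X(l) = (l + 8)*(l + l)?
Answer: 8636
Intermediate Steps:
X(l) = -2 + 2*l*(8 + l) (X(l) = -2 + (l + 8)*(l + l) = -2 + (8 + l)*(2*l) = -2 + 2*l*(8 + l))
X((5 + 4) - 1)*34 = (-2 + 2*((5 + 4) - 1)**2 + 16*((5 + 4) - 1))*34 = (-2 + 2*(9 - 1)**2 + 16*(9 - 1))*34 = (-2 + 2*8**2 + 16*8)*34 = (-2 + 2*64 + 128)*34 = (-2 + 128 + 128)*34 = 254*34 = 8636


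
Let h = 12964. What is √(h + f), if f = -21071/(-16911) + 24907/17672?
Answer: √14562627386165366/1059756 ≈ 113.87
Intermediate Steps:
f = 793568989/298851192 (f = -21071*(-1/16911) + 24907*(1/17672) = 21071/16911 + 24907/17672 = 793568989/298851192 ≈ 2.6554)
√(h + f) = √(12964 + 793568989/298851192) = √(3875100422077/298851192) = √14562627386165366/1059756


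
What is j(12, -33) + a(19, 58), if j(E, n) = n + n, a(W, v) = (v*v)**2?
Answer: 11316430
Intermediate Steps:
a(W, v) = v**4 (a(W, v) = (v**2)**2 = v**4)
j(E, n) = 2*n
j(12, -33) + a(19, 58) = 2*(-33) + 58**4 = -66 + 11316496 = 11316430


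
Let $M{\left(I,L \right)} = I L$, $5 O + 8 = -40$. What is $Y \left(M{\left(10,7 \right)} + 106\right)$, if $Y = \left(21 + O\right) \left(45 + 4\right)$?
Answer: $\frac{491568}{5} \approx 98314.0$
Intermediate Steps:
$O = - \frac{48}{5}$ ($O = - \frac{8}{5} + \frac{1}{5} \left(-40\right) = - \frac{8}{5} - 8 = - \frac{48}{5} \approx -9.6$)
$Y = \frac{2793}{5}$ ($Y = \left(21 - \frac{48}{5}\right) \left(45 + 4\right) = \frac{57}{5} \cdot 49 = \frac{2793}{5} \approx 558.6$)
$Y \left(M{\left(10,7 \right)} + 106\right) = \frac{2793 \left(10 \cdot 7 + 106\right)}{5} = \frac{2793 \left(70 + 106\right)}{5} = \frac{2793}{5} \cdot 176 = \frac{491568}{5}$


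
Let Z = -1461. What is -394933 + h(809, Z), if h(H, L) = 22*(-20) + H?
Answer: -394564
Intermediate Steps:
h(H, L) = -440 + H
-394933 + h(809, Z) = -394933 + (-440 + 809) = -394933 + 369 = -394564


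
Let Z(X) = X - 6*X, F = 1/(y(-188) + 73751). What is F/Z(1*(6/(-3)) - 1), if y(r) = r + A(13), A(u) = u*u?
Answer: 1/1105980 ≈ 9.0418e-7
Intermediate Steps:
A(u) = u²
y(r) = 169 + r (y(r) = r + 13² = r + 169 = 169 + r)
F = 1/73732 (F = 1/((169 - 188) + 73751) = 1/(-19 + 73751) = 1/73732 ≈ 1.3563e-5)
Z(X) = -5*X
F/Z(1*(6/(-3)) - 1) = 1/(73732*((-5*(1*(6/(-3)) - 1)))) = 1/(73732*((-5*(1*(6*(-⅓)) - 1)))) = 1/(73732*((-5*(1*(-2) - 1)))) = 1/(73732*((-5*(-2 - 1)))) = 1/(73732*((-5*(-3)))) = (1/73732)/15 = (1/73732)*(1/15) = 1/1105980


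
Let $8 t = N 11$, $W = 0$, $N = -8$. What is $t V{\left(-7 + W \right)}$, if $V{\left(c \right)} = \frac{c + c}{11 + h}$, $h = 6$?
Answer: $\frac{154}{17} \approx 9.0588$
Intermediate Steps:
$V{\left(c \right)} = \frac{2 c}{17}$ ($V{\left(c \right)} = \frac{c + c}{11 + 6} = \frac{2 c}{17}$)
$t = -11$ ($t = \frac{\left(-8\right) 11}{8} = \frac{1}{8} \left(-88\right) = -11$)
$t V{\left(-7 + W \right)} = - 11 \frac{2 \left(-7 + 0\right)}{17} = - 11 \cdot \frac{2}{17} \left(-7\right) = \left(-11\right) \left(- \frac{14}{17}\right) = \frac{154}{17}$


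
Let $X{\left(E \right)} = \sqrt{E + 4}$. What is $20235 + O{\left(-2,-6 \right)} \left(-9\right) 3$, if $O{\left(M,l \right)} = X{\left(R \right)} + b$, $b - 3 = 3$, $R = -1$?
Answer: $20073 - 27 \sqrt{3} \approx 20026.0$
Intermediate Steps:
$b = 6$ ($b = 3 + 3 = 6$)
$X{\left(E \right)} = \sqrt{4 + E}$
$O{\left(M,l \right)} = 6 + \sqrt{3}$ ($O{\left(M,l \right)} = \sqrt{4 - 1} + 6 = \sqrt{3} + 6 = 6 + \sqrt{3}$)
$20235 + O{\left(-2,-6 \right)} \left(-9\right) 3 = 20235 + \left(6 + \sqrt{3}\right) \left(-9\right) 3 = 20235 + \left(-54 - 9 \sqrt{3}\right) 3 = 20235 - \left(162 + 27 \sqrt{3}\right) = 20073 - 27 \sqrt{3}$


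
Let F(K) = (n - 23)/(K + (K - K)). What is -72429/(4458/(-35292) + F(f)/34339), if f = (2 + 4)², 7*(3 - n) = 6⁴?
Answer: 921649310387946/1609485889 ≈ 5.7264e+5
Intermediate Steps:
n = -1275/7 (n = 3 - ⅐*6⁴ = 3 - ⅐*1296 = 3 - 1296/7 = -1275/7 ≈ -182.14)
f = 36 (f = 6² = 36)
F(K) = -1436/(7*K) (F(K) = (-1275/7 - 23)/(K + (K - K)) = -1436/(7*(K + 0)) = -1436/(7*K))
-72429/(4458/(-35292) + F(f)/34339) = -72429/(4458/(-35292) - 1436/7/36/34339) = -72429/(4458*(-1/35292) - 1436/7*1/36*(1/34339)) = -72429/(-743/5882 - 359/63*1/34339) = -72429/(-743/5882 - 359/2163357) = -72429/(-1609485889/12724865874) = -72429*(-12724865874/1609485889) = 921649310387946/1609485889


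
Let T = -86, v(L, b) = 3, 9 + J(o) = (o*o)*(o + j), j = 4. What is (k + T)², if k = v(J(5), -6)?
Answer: 6889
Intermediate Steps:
J(o) = -9 + o²*(4 + o) (J(o) = -9 + (o*o)*(o + 4) = -9 + o²*(4 + o))
k = 3
(k + T)² = (3 - 86)² = (-83)² = 6889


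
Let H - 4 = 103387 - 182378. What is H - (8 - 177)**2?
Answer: -107548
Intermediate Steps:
H = -78987 (H = 4 + (103387 - 182378) = 4 - 78991 = -78987)
H - (8 - 177)**2 = -78987 - (8 - 177)**2 = -78987 - 1*(-169)**2 = -78987 - 1*28561 = -78987 - 28561 = -107548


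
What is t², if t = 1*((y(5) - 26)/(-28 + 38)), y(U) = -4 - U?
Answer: 49/4 ≈ 12.250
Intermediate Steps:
t = -7/2 (t = 1*(((-4 - 1*5) - 26)/(-28 + 38)) = 1*(((-4 - 5) - 26)/10) = 1*((-9 - 26)*(⅒)) = 1*(-35*⅒) = 1*(-7/2) = -7/2 ≈ -3.5000)
t² = (-7/2)² = 49/4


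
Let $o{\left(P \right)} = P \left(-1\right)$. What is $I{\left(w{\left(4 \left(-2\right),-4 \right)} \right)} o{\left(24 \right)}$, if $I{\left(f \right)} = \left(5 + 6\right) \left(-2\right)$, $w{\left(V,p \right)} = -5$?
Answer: $528$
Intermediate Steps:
$o{\left(P \right)} = - P$
$I{\left(f \right)} = -22$ ($I{\left(f \right)} = 11 \left(-2\right) = -22$)
$I{\left(w{\left(4 \left(-2\right),-4 \right)} \right)} o{\left(24 \right)} = - 22 \left(\left(-1\right) 24\right) = \left(-22\right) \left(-24\right) = 528$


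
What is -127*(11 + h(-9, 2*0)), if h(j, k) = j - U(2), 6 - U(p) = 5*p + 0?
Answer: -762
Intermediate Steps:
U(p) = 6 - 5*p (U(p) = 6 - (5*p + 0) = 6 - 5*p)
h(j, k) = 4 + j (h(j, k) = j - (6 - 5*2) = j - (6 - 10) = j - 1*(-4) = j + 4 = 4 + j)
-127*(11 + h(-9, 2*0)) = -127*(11 + (4 - 9)) = -127*(11 - 5) = -127*6 = -762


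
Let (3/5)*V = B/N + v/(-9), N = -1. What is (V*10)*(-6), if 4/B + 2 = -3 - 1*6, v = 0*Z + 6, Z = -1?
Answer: 1000/33 ≈ 30.303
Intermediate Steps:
v = 6 (v = 0*(-1) + 6 = 0 + 6 = 6)
B = -4/11 (B = 4/(-2 + (-3 - 1*6)) = 4/(-2 + (-3 - 6)) = 4/(-2 - 9) = 4/(-11) = 4*(-1/11) = -4/11 ≈ -0.36364)
V = -50/99 (V = 5*(-4/11/(-1) + 6/(-9))/3 = 5*(-4/11*(-1) + 6*(-⅑))/3 = 5*(4/11 - ⅔)/3 = (5/3)*(-10/33) = -50/99 ≈ -0.50505)
(V*10)*(-6) = -50/99*10*(-6) = -500/99*(-6) = 1000/33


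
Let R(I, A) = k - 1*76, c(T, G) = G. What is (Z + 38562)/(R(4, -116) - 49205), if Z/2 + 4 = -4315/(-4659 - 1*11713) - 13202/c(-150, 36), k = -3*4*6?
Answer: -2786430445/3636032922 ≈ -0.76634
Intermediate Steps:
k = -72 (k = -12*6 = -72)
R(I, A) = -148 (R(I, A) = -72 - 1*76 = -72 - 76 = -148)
Z = -54586343/73674 (Z = -8 + 2*(-4315/(-4659 - 1*11713) - 13202/36) = -8 + 2*(-4315/(-4659 - 11713) - 13202*1/36) = -8 + 2*(-4315/(-16372) - 6601/18) = -8 + 2*(-4315*(-1/16372) - 6601/18) = -8 + 2*(4315/16372 - 6601/18) = -8 + 2*(-53996951/147348) = -8 - 53996951/73674 = -54586343/73674 ≈ -740.92)
(Z + 38562)/(R(4, -116) - 49205) = (-54586343/73674 + 38562)/(-148 - 49205) = (2786430445/73674)/(-49353) = (2786430445/73674)*(-1/49353) = -2786430445/3636032922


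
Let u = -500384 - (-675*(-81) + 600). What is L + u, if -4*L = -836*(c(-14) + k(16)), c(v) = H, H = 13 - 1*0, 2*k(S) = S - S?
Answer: -552942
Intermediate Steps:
k(S) = 0 (k(S) = (S - S)/2 = (½)*0 = 0)
H = 13 (H = 13 + 0 = 13)
c(v) = 13
u = -555659 (u = -500384 - (54675 + 600) = -500384 - 1*55275 = -500384 - 55275 = -555659)
L = 2717 (L = -(-209)*(13 + 0) = -(-209)*13 = -¼*(-10868) = 2717)
L + u = 2717 - 555659 = -552942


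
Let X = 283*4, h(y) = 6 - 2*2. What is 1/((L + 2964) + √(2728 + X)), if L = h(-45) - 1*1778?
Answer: 297/351871 - √965/703742 ≈ 0.00079992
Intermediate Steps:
h(y) = 2 (h(y) = 6 - 4 = 2)
X = 1132
L = -1776 (L = 2 - 1*1778 = 2 - 1778 = -1776)
1/((L + 2964) + √(2728 + X)) = 1/((-1776 + 2964) + √(2728 + 1132)) = 1/(1188 + √3860) = 1/(1188 + 2*√965)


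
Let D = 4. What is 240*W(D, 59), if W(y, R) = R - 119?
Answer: -14400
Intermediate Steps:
W(y, R) = -119 + R
240*W(D, 59) = 240*(-119 + 59) = 240*(-60) = -14400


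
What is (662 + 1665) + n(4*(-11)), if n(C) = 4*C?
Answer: 2151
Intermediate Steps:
(662 + 1665) + n(4*(-11)) = (662 + 1665) + 4*(4*(-11)) = 2327 + 4*(-44) = 2327 - 176 = 2151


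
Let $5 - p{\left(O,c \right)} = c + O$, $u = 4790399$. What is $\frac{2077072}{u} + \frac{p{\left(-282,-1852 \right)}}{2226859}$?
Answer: $\frac{4635593140309}{10667543126741} \approx 0.43455$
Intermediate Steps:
$p{\left(O,c \right)} = 5 - O - c$ ($p{\left(O,c \right)} = 5 - \left(c + O\right) = 5 - \left(O + c\right) = 5 - O - c$)
$\frac{2077072}{u} + \frac{p{\left(-282,-1852 \right)}}{2226859} = \frac{2077072}{4790399} + \frac{5 - -282 - -1852}{2226859} = 2077072 \cdot \frac{1}{4790399} + \left(5 + 282 + 1852\right) \frac{1}{2226859} = \frac{2077072}{4790399} + 2139 \cdot \frac{1}{2226859} = \frac{2077072}{4790399} + \frac{2139}{2226859} = \frac{4635593140309}{10667543126741}$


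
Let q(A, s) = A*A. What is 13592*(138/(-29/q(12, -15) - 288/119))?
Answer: -32141926656/44923 ≈ -7.1549e+5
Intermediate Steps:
q(A, s) = A**2
13592*(138/(-29/q(12, -15) - 288/119)) = 13592*(138/(-29/(12**2) - 288/119)) = 13592*(138/(-29/144 - 288*1/119)) = 13592*(138/(-29*1/144 - 288/119)) = 13592*(138/(-29/144 - 288/119)) = 13592*(138/(-44923/17136)) = 13592*(138*(-17136/44923)) = 13592*(-2364768/44923) = -32141926656/44923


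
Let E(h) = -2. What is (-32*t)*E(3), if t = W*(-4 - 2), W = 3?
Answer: -1152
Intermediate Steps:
t = -18 (t = 3*(-4 - 2) = 3*(-6) = -18)
(-32*t)*E(3) = -32*(-18)*(-2) = 576*(-2) = -1152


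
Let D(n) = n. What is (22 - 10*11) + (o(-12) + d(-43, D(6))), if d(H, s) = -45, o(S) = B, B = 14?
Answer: -119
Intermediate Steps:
o(S) = 14
(22 - 10*11) + (o(-12) + d(-43, D(6))) = (22 - 10*11) + (14 - 45) = (22 - 110) - 31 = -88 - 31 = -119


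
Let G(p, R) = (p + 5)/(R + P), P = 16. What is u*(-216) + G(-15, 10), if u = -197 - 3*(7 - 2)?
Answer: 595291/13 ≈ 45792.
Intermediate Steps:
G(p, R) = (5 + p)/(16 + R) (G(p, R) = (p + 5)/(R + 16) = (5 + p)/(16 + R))
u = -212 (u = -197 - 3*5 = -197 - 15 = -212)
u*(-216) + G(-15, 10) = -212*(-216) + (5 - 15)/(16 + 10) = 45792 - 10/26 = 45792 + (1/26)*(-10) = 45792 - 5/13 = 595291/13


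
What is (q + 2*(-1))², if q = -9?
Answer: 121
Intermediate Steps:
(q + 2*(-1))² = (-9 + 2*(-1))² = (-9 - 2)² = (-11)² = 121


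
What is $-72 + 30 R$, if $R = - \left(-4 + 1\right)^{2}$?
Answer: $-342$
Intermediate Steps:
$R = -9$ ($R = - \left(-3\right)^{2} = \left(-1\right) 9 = -9$)
$-72 + 30 R = -72 + 30 \left(-9\right) = -72 - 270 = -342$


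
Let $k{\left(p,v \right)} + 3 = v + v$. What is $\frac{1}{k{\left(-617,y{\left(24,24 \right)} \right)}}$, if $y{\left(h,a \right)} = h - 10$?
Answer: $\frac{1}{25} \approx 0.04$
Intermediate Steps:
$y{\left(h,a \right)} = -10 + h$ ($y{\left(h,a \right)} = h - 10 = -10 + h$)
$k{\left(p,v \right)} = -3 + 2 v$ ($k{\left(p,v \right)} = -3 + \left(v + v\right) = -3 + 2 v$)
$\frac{1}{k{\left(-617,y{\left(24,24 \right)} \right)}} = \frac{1}{-3 + 2 \left(-10 + 24\right)} = \frac{1}{-3 + 2 \cdot 14} = \frac{1}{-3 + 28} = \frac{1}{25}$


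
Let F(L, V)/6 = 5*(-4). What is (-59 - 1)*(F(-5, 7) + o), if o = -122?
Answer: 14520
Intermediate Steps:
F(L, V) = -120 (F(L, V) = 6*(5*(-4)) = 6*(-20) = -120)
(-59 - 1)*(F(-5, 7) + o) = (-59 - 1)*(-120 - 122) = -60*(-242) = 14520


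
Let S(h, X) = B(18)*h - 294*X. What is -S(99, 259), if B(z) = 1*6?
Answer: 75552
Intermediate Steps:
B(z) = 6
S(h, X) = -294*X + 6*h (S(h, X) = 6*h - 294*X = -294*X + 6*h)
-S(99, 259) = -(-294*259 + 6*99) = -(-76146 + 594) = -1*(-75552) = 75552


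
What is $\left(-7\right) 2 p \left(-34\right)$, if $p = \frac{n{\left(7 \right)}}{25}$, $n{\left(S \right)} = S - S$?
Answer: $0$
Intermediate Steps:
$n{\left(S \right)} = 0$
$p = 0$ ($p = \frac{0}{25} = 0 \cdot \frac{1}{25} = 0$)
$\left(-7\right) 2 p \left(-34\right) = \left(-7\right) 2 \cdot 0 \left(-34\right) = \left(-14\right) 0 \left(-34\right) = 0 \left(-34\right) = 0$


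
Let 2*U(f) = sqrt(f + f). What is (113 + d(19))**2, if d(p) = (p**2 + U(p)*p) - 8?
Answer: 441171/2 + 8854*sqrt(38) ≈ 2.7517e+5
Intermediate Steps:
U(f) = sqrt(2)*sqrt(f)/2 (U(f) = sqrt(f + f)/2 = sqrt(2*f)/2 = (sqrt(2)*sqrt(f))/2 = sqrt(2)*sqrt(f)/2)
d(p) = -8 + p**2 + sqrt(2)*p**(3/2)/2 (d(p) = (p**2 + (sqrt(2)*sqrt(p)/2)*p) - 8 = (p**2 + sqrt(2)*p**(3/2)/2) - 8 = -8 + p**2 + sqrt(2)*p**(3/2)/2)
(113 + d(19))**2 = (113 + (-8 + 19**2 + sqrt(2)*19**(3/2)/2))**2 = (113 + (-8 + 361 + sqrt(2)*(19*sqrt(19))/2))**2 = (113 + (-8 + 361 + 19*sqrt(38)/2))**2 = (113 + (353 + 19*sqrt(38)/2))**2 = (466 + 19*sqrt(38)/2)**2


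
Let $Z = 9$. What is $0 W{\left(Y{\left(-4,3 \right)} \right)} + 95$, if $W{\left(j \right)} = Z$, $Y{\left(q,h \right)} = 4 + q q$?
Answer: $95$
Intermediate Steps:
$Y{\left(q,h \right)} = 4 + q^{2}$
$W{\left(j \right)} = 9$
$0 W{\left(Y{\left(-4,3 \right)} \right)} + 95 = 0 \cdot 9 + 95 = 0 + 95 = 95$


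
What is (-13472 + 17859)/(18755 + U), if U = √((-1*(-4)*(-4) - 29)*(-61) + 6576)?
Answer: 82278185/351740704 - 4387*√9321/351740704 ≈ 0.23271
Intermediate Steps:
U = √9321 (U = √((4*(-4) - 29)*(-61) + 6576) = √((-16 - 29)*(-61) + 6576) = √(-45*(-61) + 6576) = √(2745 + 6576) = √9321 ≈ 96.545)
(-13472 + 17859)/(18755 + U) = (-13472 + 17859)/(18755 + √9321) = 4387/(18755 + √9321)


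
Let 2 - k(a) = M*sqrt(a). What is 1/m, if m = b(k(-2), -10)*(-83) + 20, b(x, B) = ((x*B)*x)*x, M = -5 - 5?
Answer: I/(20*(-49467*I + 78020*sqrt(2))) ≈ -1.6916e-7 + 3.7732e-7*I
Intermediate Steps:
M = -10
k(a) = 2 + 10*sqrt(a) (k(a) = 2 - (-10)*sqrt(a) = 2 + 10*sqrt(a))
b(x, B) = B*x**3 (b(x, B) = ((B*x)*x)*x = (B*x**2)*x = B*x**3)
m = 20 + 830*(2 + 10*I*sqrt(2))**3 (m = -10*(2 + 10*sqrt(-2))**3*(-83) + 20 = -10*(2 + 10*(I*sqrt(2)))**3*(-83) + 20 = -10*(2 + 10*I*sqrt(2))**3*(-83) + 20 = 830*(2 + 10*I*sqrt(2))**3 + 20 = 20 + 830*(2 + 10*I*sqrt(2))**3 ≈ -9.8934e+5 - 2.2067e+6*I)
1/m = 1/(-989340 - 1560400*I*sqrt(2))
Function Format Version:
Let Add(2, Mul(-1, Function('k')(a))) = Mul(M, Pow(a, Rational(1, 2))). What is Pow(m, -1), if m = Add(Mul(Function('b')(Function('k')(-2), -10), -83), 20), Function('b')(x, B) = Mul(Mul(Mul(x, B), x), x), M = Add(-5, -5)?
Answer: Mul(Rational(1, 20), I, Pow(Add(Mul(-49467, I), Mul(78020, Pow(2, Rational(1, 2)))), -1)) ≈ Add(-1.6916e-7, Mul(3.7732e-7, I))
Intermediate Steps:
M = -10
Function('k')(a) = Add(2, Mul(10, Pow(a, Rational(1, 2)))) (Function('k')(a) = Add(2, Mul(-1, Mul(-10, Pow(a, Rational(1, 2))))) = Add(2, Mul(10, Pow(a, Rational(1, 2)))))
Function('b')(x, B) = Mul(B, Pow(x, 3)) (Function('b')(x, B) = Mul(Mul(Mul(B, x), x), x) = Mul(Mul(B, Pow(x, 2)), x) = Mul(B, Pow(x, 3)))
m = Add(20, Mul(830, Pow(Add(2, Mul(10, I, Pow(2, Rational(1, 2)))), 3))) (m = Add(Mul(Mul(-10, Pow(Add(2, Mul(10, Pow(-2, Rational(1, 2)))), 3)), -83), 20) = Add(Mul(Mul(-10, Pow(Add(2, Mul(10, Mul(I, Pow(2, Rational(1, 2))))), 3)), -83), 20) = Add(Mul(Mul(-10, Pow(Add(2, Mul(10, I, Pow(2, Rational(1, 2)))), 3)), -83), 20) = Add(Mul(830, Pow(Add(2, Mul(10, I, Pow(2, Rational(1, 2)))), 3)), 20) = Add(20, Mul(830, Pow(Add(2, Mul(10, I, Pow(2, Rational(1, 2)))), 3))) ≈ Add(-9.8934e+5, Mul(-2.2067e+6, I)))
Pow(m, -1) = Pow(Add(-989340, Mul(-1560400, I, Pow(2, Rational(1, 2)))), -1)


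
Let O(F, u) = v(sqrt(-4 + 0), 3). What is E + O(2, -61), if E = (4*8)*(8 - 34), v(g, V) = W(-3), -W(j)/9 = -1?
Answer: -823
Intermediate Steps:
W(j) = 9 (W(j) = -9*(-1) = 9)
v(g, V) = 9
O(F, u) = 9
E = -832 (E = 32*(-26) = -832)
E + O(2, -61) = -832 + 9 = -823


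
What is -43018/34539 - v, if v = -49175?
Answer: 1698412307/34539 ≈ 49174.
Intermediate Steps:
-43018/34539 - v = -43018/34539 - 1*(-49175) = -43018*1/34539 + 49175 = -43018/34539 + 49175 = 1698412307/34539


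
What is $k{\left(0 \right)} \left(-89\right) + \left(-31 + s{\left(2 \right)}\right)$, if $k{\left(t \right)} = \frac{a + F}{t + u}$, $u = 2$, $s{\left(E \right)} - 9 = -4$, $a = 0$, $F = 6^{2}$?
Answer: $-1628$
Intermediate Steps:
$F = 36$
$s{\left(E \right)} = 5$ ($s{\left(E \right)} = 9 - 4 = 5$)
$k{\left(t \right)} = \frac{36}{2 + t}$ ($k{\left(t \right)} = \frac{0 + 36}{t + 2} = \frac{36}{2 + t}$)
$k{\left(0 \right)} \left(-89\right) + \left(-31 + s{\left(2 \right)}\right) = \frac{36}{2 + 0} \left(-89\right) + \left(-31 + 5\right) = \frac{36}{2} \left(-89\right) - 26 = 36 \cdot \frac{1}{2} \left(-89\right) - 26 = 18 \left(-89\right) - 26 = -1602 - 26 = -1628$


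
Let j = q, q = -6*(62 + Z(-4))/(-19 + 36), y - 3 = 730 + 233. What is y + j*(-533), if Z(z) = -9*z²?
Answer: -245814/17 ≈ -14460.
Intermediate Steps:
y = 966 (y = 3 + (730 + 233) = 3 + 963 = 966)
q = 492/17 (q = -6*(62 - 9*(-4)²)/(-19 + 36) = -6*(62 - 9*16)/17 = -6*(62 - 144)/17 = -(-492)/17 = -6*(-82/17) = 492/17 ≈ 28.941)
j = 492/17 ≈ 28.941
y + j*(-533) = 966 + (492/17)*(-533) = 966 - 262236/17 = -245814/17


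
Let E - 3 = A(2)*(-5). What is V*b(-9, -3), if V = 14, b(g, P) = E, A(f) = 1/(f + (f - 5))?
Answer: 112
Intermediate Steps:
A(f) = 1/(-5 + 2*f) (A(f) = 1/(f + (-5 + f)) = 1/(-5 + 2*f))
E = 8 (E = 3 - 5/(-5 + 2*2) = 3 - 5/(-5 + 4) = 3 - 5/(-1) = 3 - 1*(-5) = 3 + 5 = 8)
b(g, P) = 8
V*b(-9, -3) = 14*8 = 112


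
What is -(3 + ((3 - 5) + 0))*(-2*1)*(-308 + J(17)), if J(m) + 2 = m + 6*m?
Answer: -382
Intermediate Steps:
J(m) = -2 + 7*m (J(m) = -2 + (m + 6*m) = -2 + 7*m)
-(3 + ((3 - 5) + 0))*(-2*1)*(-308 + J(17)) = -(3 + ((3 - 5) + 0))*(-2*1)*(-308 + (-2 + 7*17)) = -(3 + (-2 + 0))*(-2)*(-308 + (-2 + 119)) = -(3 - 2)*(-2)*(-308 + 117) = -1*(-2)*(-191) = -(-2)*(-191) = -1*382 = -382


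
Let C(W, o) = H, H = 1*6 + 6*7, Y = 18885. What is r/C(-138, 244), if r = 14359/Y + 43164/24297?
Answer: 388010921/7341581520 ≈ 0.052851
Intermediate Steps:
r = 388010921/152949615 (r = 14359/18885 + 43164/24297 = 14359*(1/18885) + 43164*(1/24297) = 14359/18885 + 14388/8099 = 388010921/152949615 ≈ 2.5369)
H = 48 (H = 6 + 42 = 48)
C(W, o) = 48
r/C(-138, 244) = (388010921/152949615)/48 = (388010921/152949615)*(1/48) = 388010921/7341581520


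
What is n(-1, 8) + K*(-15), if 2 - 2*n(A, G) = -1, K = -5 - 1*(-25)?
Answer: -597/2 ≈ -298.50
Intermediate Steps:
K = 20 (K = -5 + 25 = 20)
n(A, G) = 3/2 (n(A, G) = 1 - 1/2*(-1) = 1 + 1/2 = 3/2)
n(-1, 8) + K*(-15) = 3/2 + 20*(-15) = 3/2 - 300 = -597/2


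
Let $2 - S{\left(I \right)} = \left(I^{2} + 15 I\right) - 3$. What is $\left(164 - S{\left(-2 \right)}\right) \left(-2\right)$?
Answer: $-266$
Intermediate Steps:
$S{\left(I \right)} = 5 - I^{2} - 15 I$ ($S{\left(I \right)} = 2 - \left(\left(I^{2} + 15 I\right) - 3\right) = 2 - \left(-3 + I^{2} + 15 I\right) = 5 - I^{2} - 15 I$)
$\left(164 - S{\left(-2 \right)}\right) \left(-2\right) = \left(164 - \left(5 - \left(-2\right)^{2} - -30\right)\right) \left(-2\right) = \left(164 - \left(5 - 4 + 30\right)\right) \left(-2\right) = \left(164 - 31\right) \left(-2\right) = 133 \left(-2\right) = -266$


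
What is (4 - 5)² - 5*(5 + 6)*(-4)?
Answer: 221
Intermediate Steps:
(4 - 5)² - 5*(5 + 6)*(-4) = (-1)² - 5*11*(-4) = 1 - 55*(-4) = 1 + 220 = 221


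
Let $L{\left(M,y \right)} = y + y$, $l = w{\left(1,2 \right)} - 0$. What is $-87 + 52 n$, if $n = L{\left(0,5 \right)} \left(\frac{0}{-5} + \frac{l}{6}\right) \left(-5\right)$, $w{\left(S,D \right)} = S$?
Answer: $- \frac{1561}{3} \approx -520.33$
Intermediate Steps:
$l = 1$ ($l = 1 - 0 = 1 + 0 = 1$)
$L{\left(M,y \right)} = 2 y$
$n = - \frac{25}{3}$ ($n = 2 \cdot 5 \left(\frac{0}{-5} + 1 \cdot \frac{1}{6}\right) \left(-5\right) = 10 \left(0 \left(- \frac{1}{5}\right) + 1 \cdot \frac{1}{6}\right) \left(-5\right) = 10 \left(0 + \frac{1}{6}\right) \left(-5\right) = 10 \cdot \frac{1}{6} \left(-5\right) = \frac{5}{3} \left(-5\right) = - \frac{25}{3} \approx -8.3333$)
$-87 + 52 n = -87 + 52 \left(- \frac{25}{3}\right) = -87 - \frac{1300}{3} = - \frac{1561}{3}$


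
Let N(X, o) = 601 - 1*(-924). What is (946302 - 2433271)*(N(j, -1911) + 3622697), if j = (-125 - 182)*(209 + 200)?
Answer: -5389105763118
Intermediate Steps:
j = -125563 (j = -307*409 = -125563)
N(X, o) = 1525 (N(X, o) = 601 + 924 = 1525)
(946302 - 2433271)*(N(j, -1911) + 3622697) = (946302 - 2433271)*(1525 + 3622697) = -1486969*3624222 = -5389105763118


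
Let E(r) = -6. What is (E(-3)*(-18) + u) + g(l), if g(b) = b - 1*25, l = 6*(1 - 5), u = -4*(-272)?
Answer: 1147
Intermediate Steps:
u = 1088
l = -24 (l = 6*(-4) = -24)
g(b) = -25 + b (g(b) = b - 25 = -25 + b)
(E(-3)*(-18) + u) + g(l) = (-6*(-18) + 1088) + (-25 - 24) = (108 + 1088) - 49 = 1196 - 49 = 1147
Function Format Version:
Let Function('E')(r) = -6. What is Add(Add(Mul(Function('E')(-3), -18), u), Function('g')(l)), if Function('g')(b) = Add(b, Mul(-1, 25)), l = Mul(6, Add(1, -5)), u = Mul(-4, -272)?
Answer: 1147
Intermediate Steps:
u = 1088
l = -24 (l = Mul(6, -4) = -24)
Function('g')(b) = Add(-25, b) (Function('g')(b) = Add(b, -25) = Add(-25, b))
Add(Add(Mul(Function('E')(-3), -18), u), Function('g')(l)) = Add(Add(Mul(-6, -18), 1088), Add(-25, -24)) = Add(Add(108, 1088), -49) = Add(1196, -49) = 1147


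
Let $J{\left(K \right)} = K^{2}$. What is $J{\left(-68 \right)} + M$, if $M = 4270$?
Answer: $8894$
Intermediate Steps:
$J{\left(-68 \right)} + M = \left(-68\right)^{2} + 4270 = 4624 + 4270 = 8894$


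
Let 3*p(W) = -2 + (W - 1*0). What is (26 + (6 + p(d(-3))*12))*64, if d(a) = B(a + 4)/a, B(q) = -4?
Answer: 5632/3 ≈ 1877.3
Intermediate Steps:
d(a) = -4/a
p(W) = -2/3 + W/3 (p(W) = (-2 + (W - 1*0))/3 = (-2 + (W + 0))/3 = (-2 + W)/3 = -2/3 + W/3)
(26 + (6 + p(d(-3))*12))*64 = (26 + (6 + (-2/3 + (-4/(-3))/3)*12))*64 = (26 + (6 + (-2/3 + (-4*(-1/3))/3)*12))*64 = (26 + (6 + (-2/3 + (1/3)*(4/3))*12))*64 = (26 + (6 + (-2/3 + 4/9)*12))*64 = (26 + (6 - 2/9*12))*64 = (26 + (6 - 8/3))*64 = (26 + 10/3)*64 = (88/3)*64 = 5632/3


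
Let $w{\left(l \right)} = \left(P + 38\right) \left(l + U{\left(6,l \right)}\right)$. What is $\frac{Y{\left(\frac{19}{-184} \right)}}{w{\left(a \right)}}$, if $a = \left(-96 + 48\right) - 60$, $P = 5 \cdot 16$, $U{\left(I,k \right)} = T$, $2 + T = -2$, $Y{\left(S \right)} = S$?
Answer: $\frac{19}{2431744} \approx 7.8133 \cdot 10^{-6}$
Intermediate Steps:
$T = -4$ ($T = -2 - 2 = -4$)
$U{\left(I,k \right)} = -4$
$P = 80$
$a = -108$ ($a = -48 - 60 = -108$)
$w{\left(l \right)} = -472 + 118 l$ ($w{\left(l \right)} = \left(80 + 38\right) \left(l - 4\right) = 118 \left(-4 + l\right) = -472 + 118 l$)
$\frac{Y{\left(\frac{19}{-184} \right)}}{w{\left(a \right)}} = \frac{19 \frac{1}{-184}}{-472 + 118 \left(-108\right)} = \frac{19 \left(- \frac{1}{184}\right)}{-472 - 12744} = - \frac{19}{184 \left(-13216\right)} = \left(- \frac{19}{184}\right) \left(- \frac{1}{13216}\right) = \frac{19}{2431744}$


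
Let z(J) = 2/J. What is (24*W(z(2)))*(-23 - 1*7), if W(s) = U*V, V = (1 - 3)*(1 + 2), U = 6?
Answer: 25920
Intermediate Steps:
V = -6 (V = -2*3 = -6)
W(s) = -36 (W(s) = 6*(-6) = -36)
(24*W(z(2)))*(-23 - 1*7) = (24*(-36))*(-23 - 1*7) = -864*(-23 - 7) = -864*(-30) = 25920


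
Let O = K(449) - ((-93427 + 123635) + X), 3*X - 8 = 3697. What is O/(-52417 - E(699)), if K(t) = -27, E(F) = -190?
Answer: 10490/17409 ≈ 0.60256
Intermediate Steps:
X = 1235 (X = 8/3 + (⅓)*3697 = 8/3 + 3697/3 = 1235)
O = -31470 (O = -27 - ((-93427 + 123635) + 1235) = -27 - (30208 + 1235) = -27 - 1*31443 = -27 - 31443 = -31470)
O/(-52417 - E(699)) = -31470/(-52417 - 1*(-190)) = -31470/(-52417 + 190) = -31470/(-52227) = -31470*(-1/52227) = 10490/17409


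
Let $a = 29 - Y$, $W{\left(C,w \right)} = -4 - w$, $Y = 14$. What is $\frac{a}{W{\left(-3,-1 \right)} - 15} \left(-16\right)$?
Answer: $\frac{40}{3} \approx 13.333$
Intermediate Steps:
$a = 15$ ($a = 29 - 14 = 15$)
$\frac{a}{W{\left(-3,-1 \right)} - 15} \left(-16\right) = \frac{1}{\left(-4 - -1\right) - 15} \cdot 15 \left(-16\right) = \frac{1}{\left(-4 + 1\right) - 15} \cdot 15 \left(-16\right) = \frac{1}{-3 - 15} \cdot 15 \left(-16\right) = \frac{1}{-18} \cdot 15 \left(-16\right) = \left(- \frac{1}{18}\right) 15 \left(-16\right) = \left(- \frac{5}{6}\right) \left(-16\right) = \frac{40}{3}$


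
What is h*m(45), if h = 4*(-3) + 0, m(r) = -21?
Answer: 252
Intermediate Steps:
h = -12 (h = -12 + 0 = -12)
h*m(45) = -12*(-21) = 252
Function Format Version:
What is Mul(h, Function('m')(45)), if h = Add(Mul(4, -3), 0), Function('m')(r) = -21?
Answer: 252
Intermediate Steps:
h = -12 (h = Add(-12, 0) = -12)
Mul(h, Function('m')(45)) = Mul(-12, -21) = 252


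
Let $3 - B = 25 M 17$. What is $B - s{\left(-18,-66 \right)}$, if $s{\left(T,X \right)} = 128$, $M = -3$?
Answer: $1150$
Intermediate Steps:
$B = 1278$ ($B = 3 - 25 \left(-3\right) 17 = 3 - \left(-75\right) 17 = 3 - -1275 = 3 + 1275 = 1278$)
$B - s{\left(-18,-66 \right)} = 1278 - 128 = 1150$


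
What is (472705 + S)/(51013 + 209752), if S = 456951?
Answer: 929656/260765 ≈ 3.5651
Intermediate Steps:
(472705 + S)/(51013 + 209752) = (472705 + 456951)/(51013 + 209752) = 929656/260765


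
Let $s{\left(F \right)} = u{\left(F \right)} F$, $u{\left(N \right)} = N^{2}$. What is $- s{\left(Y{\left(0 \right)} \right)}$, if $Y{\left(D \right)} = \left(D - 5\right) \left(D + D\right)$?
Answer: $0$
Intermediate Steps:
$Y{\left(D \right)} = 2 D \left(-5 + D\right)$ ($Y{\left(D \right)} = \left(-5 + D\right) 2 D = 2 D \left(-5 + D\right)$)
$s{\left(F \right)} = F^{3}$ ($s{\left(F \right)} = F^{2} F = F^{3}$)
$- s{\left(Y{\left(0 \right)} \right)} = - \left(2 \cdot 0 \left(-5 + 0\right)\right)^{3} = - \left(2 \cdot 0 \left(-5\right)\right)^{3} = - 0^{3} = \left(-1\right) 0 = 0$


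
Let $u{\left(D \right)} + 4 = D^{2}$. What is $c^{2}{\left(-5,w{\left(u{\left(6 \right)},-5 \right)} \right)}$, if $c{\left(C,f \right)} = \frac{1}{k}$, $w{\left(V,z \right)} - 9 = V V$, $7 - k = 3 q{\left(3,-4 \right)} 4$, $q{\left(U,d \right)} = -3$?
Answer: $\frac{1}{1849} \approx 0.00054083$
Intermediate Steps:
$u{\left(D \right)} = -4 + D^{2}$
$k = 43$ ($k = 7 - 3 \left(-3\right) 4 = 7 - \left(-9\right) 4 = 7 - -36 = 7 + 36 = 43$)
$w{\left(V,z \right)} = 9 + V^{2}$ ($w{\left(V,z \right)} = 9 + V V = 9 + V^{2}$)
$c{\left(C,f \right)} = \frac{1}{43}$
$c^{2}{\left(-5,w{\left(u{\left(6 \right)},-5 \right)} \right)} = \left(\frac{1}{43}\right)^{2} = \frac{1}{1849}$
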